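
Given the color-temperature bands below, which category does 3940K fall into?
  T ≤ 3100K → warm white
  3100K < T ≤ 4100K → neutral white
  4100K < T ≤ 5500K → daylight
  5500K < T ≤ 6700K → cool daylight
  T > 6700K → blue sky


Temperature: 3940K
3100K < 3940K ≤ 4100K → neutral white
Classification: neutral white


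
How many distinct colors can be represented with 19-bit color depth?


Colors = 2^bits = 2^19
= 524,288 colors


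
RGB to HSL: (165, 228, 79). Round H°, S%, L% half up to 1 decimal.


Normalize: R'=165/255≈0.6471, G'=228/255≈0.8941, B'=79/255≈0.3098
Max=228/255, Min=79/255, Δ=Max-Min=149/255
L = (Max+Min)/2 = (228+79)/510 = 307/510 = 0.60196… → L = 60.2%
L > 0.5 → S = Δ/(2-Max-Min) = 149/(510-228-79) = 149/203 = 0.73399… → S = 73.4%
(the 1/255 factors cancel in S and H, so raw channel differences can be used)
Max is G' → H = 60 × ((B-R)/Δ + 2) = 60 × ((79-165)/149 + 2)
  -86/149 + 2 = -0.5771… + 2 = 1.4228…
  H = 60 × 1.4228… = 85.369…° → H = 85.4°
= HSL(85.4°, 73.4%, 60.2%)


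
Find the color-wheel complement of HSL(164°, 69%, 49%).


Complement = opposite side of color wheel = hue + 180°
H' = (164 + 180) mod 360 = 344°
S and L unchanged.
= HSL(344°, 69%, 49%)


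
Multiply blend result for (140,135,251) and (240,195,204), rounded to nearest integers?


Multiply: C = A×B/255, rounded to nearest integer
R: 140×240/255 = 33600/255 ≈ 131.765 → 132
G: 135×195/255 = 26325/255 ≈ 103.235 → 103
B: 251×204/255 = 51204/255 ≈ 200.800 → 201
= RGB(132, 103, 201)


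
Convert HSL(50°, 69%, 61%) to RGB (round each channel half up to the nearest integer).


H=50°, S=0.69, L=0.61
C = (1-|2L-1|)×S = (1-|0.22|)×0.69 = 0.5382
H' = H/60 = 50/60 ≈ 0.8333; X = C×(1-|H' mod 2 - 1|) = 0.4485
m = L - C/2 = 0.61 - 0.2691 = 0.3409
Sector ⌊H'⌋ = 0 → (R',G',B') = (0.5382, 0.4485, 0.0)
RGB = ((R'+m)×255, (G'+m)×255, (B'+m)×255) = (224.1705, 201.297, 86.9295)
Round half up → RGB(224, 201, 87)


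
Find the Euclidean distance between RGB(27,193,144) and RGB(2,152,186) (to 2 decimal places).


d = √[(R₁-R₂)² + (G₁-G₂)² + (B₁-B₂)²]
d = √[(27-2)² + (193-152)² + (144-186)²]
d = √[625 + 1681 + 1764]
d = √4070
d ≈ 63.80


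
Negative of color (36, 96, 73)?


Invert: (255-R, 255-G, 255-B)
R: 255-36 = 219
G: 255-96 = 159
B: 255-73 = 182
= RGB(219, 159, 182)


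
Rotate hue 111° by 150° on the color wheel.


New hue = (H + rotation) mod 360
New hue = (111 + 150) mod 360
= 261 mod 360
= 261°


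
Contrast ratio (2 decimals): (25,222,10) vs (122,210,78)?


Linearize each sRGB channel c=v/255: c/12.92 if c ≤ 0.04045 else ((c+0.055)/1.055)^2.4
L = 0.2126×R_lin + 0.7152×G_lin + 0.0722×B_lin
Color 1 (25,222,10):
  R=25: 25/255≈0.0980 > 0.04045 → ((0.0980+0.055)/1.055)^2.4 ≈ 0.00972
  G=222: 222/255≈0.8706 > 0.04045 → ((0.8706+0.055)/1.055)^2.4 ≈ 0.73046
  B=10: 10/255≈0.0392 ≤ 0.04045 → 0.0392/12.92 ≈ 0.00304
  L1 = 0.2126×0.00972 + 0.7152×0.73046 + 0.0722×0.00304 ≈ 0.52471
Color 2 (122,210,78):
  R=122: 122/255≈0.4784 > 0.04045 → ((0.4784+0.055)/1.055)^2.4 ≈ 0.19462
  G=210: 210/255≈0.8235 > 0.04045 → ((0.8235+0.055)/1.055)^2.4 ≈ 0.64448
  B=78: 78/255≈0.3059 > 0.04045 → ((0.3059+0.055)/1.055)^2.4 ≈ 0.07619
  L2 = 0.2126×0.19462 + 0.7152×0.64448 + 0.0722×0.07619 ≈ 0.50781
Lighter = 0.52471, Darker = 0.50781
Ratio = (L_lighter + 0.05) / (L_darker + 0.05)
Ratio = (0.52471 + 0.05) / (0.50781 + 0.05) = 0.57471 / 0.55781 ≈ 1.0303
Ratio ≈ 1.03:1


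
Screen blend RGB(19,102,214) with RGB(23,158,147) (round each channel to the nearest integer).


Screen: C = 255 - (255-A)×(255-B)/255, rounded to nearest integer
R: 255 - (255-19)×(255-23)/255 = 255 - 54752/255 ≈ 255 - 214.714 = 40.286 → 40
G: 255 - (255-102)×(255-158)/255 = 255 - 14841/255 ≈ 255 - 58.200 = 196.800 → 197
B: 255 - (255-214)×(255-147)/255 = 255 - 4428/255 ≈ 255 - 17.365 = 237.635 → 238
= RGB(40, 197, 238)


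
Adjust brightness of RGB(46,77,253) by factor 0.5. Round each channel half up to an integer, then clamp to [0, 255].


Multiply each channel by 0.5, round half up, clamp to [0, 255]
R: 46×0.5 = 23
G: 77×0.5 = 38.5 → round → 39
B: 253×0.5 = 126.5 → round → 127
= RGB(23, 39, 127)


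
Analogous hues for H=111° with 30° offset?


Base hue: 111°
Left analog: (111 - 30) mod 360 = 81°
Right analog: (111 + 30) mod 360 = 141°
Analogous hues = 81° and 141°


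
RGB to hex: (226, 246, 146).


R = 226 → E2 (hex)
G = 246 → F6 (hex)
B = 146 → 92 (hex)
Hex = #E2F692


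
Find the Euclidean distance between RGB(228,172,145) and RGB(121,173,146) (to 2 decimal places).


d = √[(R₁-R₂)² + (G₁-G₂)² + (B₁-B₂)²]
d = √[(228-121)² + (172-173)² + (145-146)²]
d = √[11449 + 1 + 1]
d = √11451
d ≈ 107.01


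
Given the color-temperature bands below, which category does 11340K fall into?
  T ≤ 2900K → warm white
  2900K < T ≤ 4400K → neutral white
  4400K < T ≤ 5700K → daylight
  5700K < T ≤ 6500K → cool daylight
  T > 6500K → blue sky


Temperature: 11340K
11340K > 6500K → blue sky
Classification: blue sky


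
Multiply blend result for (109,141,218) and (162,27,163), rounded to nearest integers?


Multiply: C = A×B/255, rounded to nearest integer
R: 109×162/255 = 17658/255 ≈ 69.247 → 69
G: 141×27/255 = 3807/255 ≈ 14.929 → 15
B: 218×163/255 = 35534/255 ≈ 139.349 → 139
= RGB(69, 15, 139)


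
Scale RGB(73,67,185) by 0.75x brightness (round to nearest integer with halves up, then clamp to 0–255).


Multiply each channel by 0.75, round half up, clamp to [0, 255]
R: 73×0.75 = 54.75 → round → 55
G: 67×0.75 = 50.25 → round → 50
B: 185×0.75 = 138.75 → round → 139
= RGB(55, 50, 139)


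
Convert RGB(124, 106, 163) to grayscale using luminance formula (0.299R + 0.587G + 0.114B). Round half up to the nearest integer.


Gray = 0.299×R + 0.587×G + 0.114×B
Gray = 0.299×124 + 0.587×106 + 0.114×163
Gray = 37.076 + 62.222 + 18.582
Gray = 117.880 → round half up → 118
Gray = 118


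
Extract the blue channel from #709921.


Color: #709921
R = 70 = 112
G = 99 = 153
B = 21 = 33
Blue = 33


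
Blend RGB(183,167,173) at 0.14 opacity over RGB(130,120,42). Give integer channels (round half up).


C = α×F + (1-α)×B, with 1-α = 0.86
R: 0.14×183 + 0.86×130 = 25.62 + 111.80 = 137.42 → 137
G: 0.14×167 + 0.86×120 = 23.38 + 103.20 = 126.58 → 127
B: 0.14×173 + 0.86×42 = 24.22 + 36.12 = 60.34 → 60
= RGB(137, 127, 60)


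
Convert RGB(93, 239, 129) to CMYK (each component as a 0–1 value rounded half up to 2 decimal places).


R'=93/255≈0.3647, G'=239/255≈0.9373, B'=129/255≈0.5059
K = 1 - max(R',G',B') = 1 - 239/255 = 16/255 = 0.06274… → 0.06
(1-R'-K)/(1-K) simplifies to (max-R)/max with max = 239:
C = (239-93)/239 = 146/239 = 0.61087… → 0.61
M = (239-239)/239 = 0/239 = 0 → 0.00
Y = (239-129)/239 = 110/239 = 0.46025… → 0.46
= CMYK(0.61, 0.00, 0.46, 0.06)


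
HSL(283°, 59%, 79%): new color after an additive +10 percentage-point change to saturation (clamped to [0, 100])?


Original S = 59%
Adjustment = +10 percentage points
New S = 59 + (10) = 69
Clamp to [0, 100] → 69
= HSL(283°, 69%, 79%)


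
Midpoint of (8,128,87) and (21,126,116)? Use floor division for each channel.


Midpoint: each channel = ⌊(C₁+C₂)/2⌋
R: ⌊(8+21)/2⌋ = 14
G: ⌊(128+126)/2⌋ = 127
B: ⌊(87+116)/2⌋ = 101
= RGB(14, 127, 101)


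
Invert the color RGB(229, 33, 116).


Invert: (255-R, 255-G, 255-B)
R: 255-229 = 26
G: 255-33 = 222
B: 255-116 = 139
= RGB(26, 222, 139)


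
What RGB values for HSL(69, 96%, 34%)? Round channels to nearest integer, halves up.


H=69°, S=0.96, L=0.34
C = (1-|2L-1|)×S = (1-|-0.32|)×0.96 = 0.6528
H' = H/60 = 69/60 ≈ 1.1500; X = C×(1-|H' mod 2 - 1|) = 0.55488
m = L - C/2 = 0.34 - 0.3264 = 0.0136
Sector ⌊H'⌋ = 1 → (R',G',B') = (0.55488, 0.6528, 0.0)
RGB = ((R'+m)×255, (G'+m)×255, (B'+m)×255) = (144.9624, 169.932, 3.468)
Round half up → RGB(145, 170, 3)


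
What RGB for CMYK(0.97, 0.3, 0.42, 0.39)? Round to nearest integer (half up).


R = 255 × (1-C) × (1-K) = 255 × 0.03 × 0.61 = 4.6665 → 5
G = 255 × (1-M) × (1-K) = 255 × 0.70 × 0.61 = 108.885 → 109
B = 255 × (1-Y) × (1-K) = 255 × 0.58 × 0.61 = 90.219 → 90
= RGB(5, 109, 90)


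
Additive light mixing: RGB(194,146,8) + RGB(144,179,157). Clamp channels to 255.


Additive: each channel = min(255, C₁+C₂)
R: 194+144 = 338 → 255
G: 146+179 = 325 → 255
B: 8+157 = 165 → 165
= RGB(255, 255, 165)


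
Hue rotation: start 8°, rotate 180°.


New hue = (H + rotation) mod 360
New hue = (8 + 180) mod 360
= 188 mod 360
= 188°


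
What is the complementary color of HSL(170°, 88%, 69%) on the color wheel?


Complement = opposite side of color wheel = hue + 180°
H' = (170 + 180) mod 360 = 350°
S and L unchanged.
= HSL(350°, 88%, 69%)


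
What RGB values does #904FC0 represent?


90 → 144 (R)
4F → 79 (G)
C0 → 192 (B)
= RGB(144, 79, 192)


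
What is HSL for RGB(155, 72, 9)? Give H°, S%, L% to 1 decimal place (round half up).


Normalize: R'=155/255≈0.6078, G'=72/255≈0.2824, B'=9/255≈0.0353
Max=155/255, Min=9/255, Δ=Max-Min=146/255
L = (Max+Min)/2 = (155+9)/510 = 164/510 = 0.32156… → L = 32.2%
L ≤ 0.5 → S = Δ/(Max+Min) = 146/(155+9) = 146/164 = 0.89024… → S = 89.0%
(the 1/255 factors cancel in S and H, so raw channel differences can be used)
Max is R' → H = 60 × (((G-B)/Δ) mod 6) = 60 × (((72-9)/146) mod 6)
  63/146 = 0.4315…
  H = 60 × 0.4315… = 25.890…° → H = 25.9°
= HSL(25.9°, 89.0%, 32.2%)


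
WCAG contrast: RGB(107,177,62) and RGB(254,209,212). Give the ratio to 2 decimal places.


Linearize each sRGB channel c=v/255: c/12.92 if c ≤ 0.04045 else ((c+0.055)/1.055)^2.4
L = 0.2126×R_lin + 0.7152×G_lin + 0.0722×B_lin
Color 1 (107,177,62):
  R=107: 107/255≈0.4196 > 0.04045 → ((0.4196+0.055)/1.055)^2.4 ≈ 0.14703
  G=177: 177/255≈0.6941 > 0.04045 → ((0.6941+0.055)/1.055)^2.4 ≈ 0.43966
  B=62: 62/255≈0.2431 > 0.04045 → ((0.2431+0.055)/1.055)^2.4 ≈ 0.04817
  L1 = 0.2126×0.14703 + 0.7152×0.43966 + 0.0722×0.04817 ≈ 0.34918
Color 2 (254,209,212):
  R=254: 254/255≈0.9961 > 0.04045 → ((0.9961+0.055)/1.055)^2.4 ≈ 0.99110
  G=209: 209/255≈0.8196 > 0.04045 → ((0.8196+0.055)/1.055)^2.4 ≈ 0.63760
  B=212: 212/255≈0.8314 > 0.04045 → ((0.8314+0.055)/1.055)^2.4 ≈ 0.65837
  L2 = 0.2126×0.99110 + 0.7152×0.63760 + 0.0722×0.65837 ≈ 0.71425
Lighter = 0.71425, Darker = 0.34918
Ratio = (L_lighter + 0.05) / (L_darker + 0.05)
Ratio = (0.71425 + 0.05) / (0.34918 + 0.05) = 0.76425 / 0.39918 ≈ 1.9146
Ratio ≈ 1.91:1


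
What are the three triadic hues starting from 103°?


Triadic: equally spaced at 120° intervals
H1 = 103°
H2 = (103 + 120) mod 360 = 223°
H3 = (103 + 240) mod 360 = 343°
Triadic = 103°, 223°, 343°


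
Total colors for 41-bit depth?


Colors = 2^bits = 2^41
= 2,199,023,255,552 colors


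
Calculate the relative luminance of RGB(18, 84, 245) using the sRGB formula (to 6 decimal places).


Linearize each channel (sRGB transfer function): c = v/255; c_lin = c/12.92 if c ≤ 0.04045, else ((c+0.055)/1.055)^2.4
  R: 18/255 ≈ 0.070588 > 0.04045 → ((0.070588+0.055)/1.055)^2.4 ≈ 0.006049
  G: 84/255 ≈ 0.329412 > 0.04045 → ((0.329412+0.055)/1.055)^2.4 ≈ 0.088656
  B: 245/255 ≈ 0.960784 > 0.04045 → ((0.960784+0.055)/1.055)^2.4 ≈ 0.913099
R_lin = 0.006049, G_lin = 0.088656, B_lin = 0.913099
L = 0.2126×R + 0.7152×G + 0.0722×B
L = 0.2126×0.006049 + 0.7152×0.088656 + 0.0722×0.913099
L ≈ 0.130618


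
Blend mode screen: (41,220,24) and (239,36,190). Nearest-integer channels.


Screen: C = 255 - (255-A)×(255-B)/255, rounded to nearest integer
R: 255 - (255-41)×(255-239)/255 = 255 - 3424/255 ≈ 255 - 13.427 = 241.573 → 242
G: 255 - (255-220)×(255-36)/255 = 255 - 7665/255 ≈ 255 - 30.059 = 224.941 → 225
B: 255 - (255-24)×(255-190)/255 = 255 - 15015/255 ≈ 255 - 58.882 = 196.118 → 196
= RGB(242, 225, 196)


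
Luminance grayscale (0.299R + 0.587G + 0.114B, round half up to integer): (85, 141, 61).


Gray = 0.299×R + 0.587×G + 0.114×B
Gray = 0.299×85 + 0.587×141 + 0.114×61
Gray = 25.415 + 82.767 + 6.954
Gray = 115.136 → round half up → 115
Gray = 115


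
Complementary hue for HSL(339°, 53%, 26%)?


Complement = opposite side of color wheel = hue + 180°
H' = (339 + 180) mod 360 = 159°
S and L unchanged.
= HSL(159°, 53%, 26%)


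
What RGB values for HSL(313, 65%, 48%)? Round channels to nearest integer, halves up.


H=313°, S=0.65, L=0.48
C = (1-|2L-1|)×S = (1-|-0.04|)×0.65 = 0.624
H' = H/60 = 313/60 ≈ 5.2167; X = C×(1-|H' mod 2 - 1|) = 0.4888
m = L - C/2 = 0.48 - 0.312 = 0.168
Sector ⌊H'⌋ = 5 → (R',G',B') = (0.624, 0.0, 0.4888)
RGB = ((R'+m)×255, (G'+m)×255, (B'+m)×255) = (201.96, 42.84, 167.484)
Round half up → RGB(202, 43, 167)


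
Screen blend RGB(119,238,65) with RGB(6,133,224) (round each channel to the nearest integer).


Screen: C = 255 - (255-A)×(255-B)/255, rounded to nearest integer
R: 255 - (255-119)×(255-6)/255 = 255 - 33864/255 ≈ 255 - 132.800 = 122.200 → 122
G: 255 - (255-238)×(255-133)/255 = 255 - 2074/255 ≈ 255 - 8.133 = 246.867 → 247
B: 255 - (255-65)×(255-224)/255 = 255 - 5890/255 ≈ 255 - 23.098 = 231.902 → 232
= RGB(122, 247, 232)


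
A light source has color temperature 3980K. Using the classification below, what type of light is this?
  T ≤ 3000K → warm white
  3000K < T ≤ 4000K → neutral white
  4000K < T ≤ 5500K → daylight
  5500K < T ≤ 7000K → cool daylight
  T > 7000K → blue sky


Temperature: 3980K
3000K < 3980K ≤ 4000K → neutral white
Classification: neutral white


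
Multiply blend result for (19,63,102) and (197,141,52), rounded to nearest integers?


Multiply: C = A×B/255, rounded to nearest integer
R: 19×197/255 = 3743/255 ≈ 14.678 → 15
G: 63×141/255 = 8883/255 ≈ 34.835 → 35
B: 102×52/255 = 5304/255 ≈ 20.800 → 21
= RGB(15, 35, 21)


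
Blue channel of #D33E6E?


Color: #D33E6E
R = D3 = 211
G = 3E = 62
B = 6E = 110
Blue = 110


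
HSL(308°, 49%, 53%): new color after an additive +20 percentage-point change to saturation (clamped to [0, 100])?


Original S = 49%
Adjustment = +20 percentage points
New S = 49 + (20) = 69
Clamp to [0, 100] → 69
= HSL(308°, 69%, 53%)


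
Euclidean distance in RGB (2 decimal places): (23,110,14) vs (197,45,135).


d = √[(R₁-R₂)² + (G₁-G₂)² + (B₁-B₂)²]
d = √[(23-197)² + (110-45)² + (14-135)²]
d = √[30276 + 4225 + 14641]
d = √49142
d ≈ 221.68


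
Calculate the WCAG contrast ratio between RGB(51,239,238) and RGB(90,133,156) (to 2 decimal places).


Linearize each sRGB channel c=v/255: c/12.92 if c ≤ 0.04045 else ((c+0.055)/1.055)^2.4
L = 0.2126×R_lin + 0.7152×G_lin + 0.0722×B_lin
Color 1 (51,239,238):
  R=51: 51/255≈0.2000 > 0.04045 → ((0.2000+0.055)/1.055)^2.4 ≈ 0.03310
  G=239: 239/255≈0.9373 > 0.04045 → ((0.9373+0.055)/1.055)^2.4 ≈ 0.86316
  B=238: 238/255≈0.9333 > 0.04045 → ((0.9333+0.055)/1.055)^2.4 ≈ 0.85499
  L1 = 0.2126×0.03310 + 0.7152×0.86316 + 0.0722×0.85499 ≈ 0.68610
Color 2 (90,133,156):
  R=90: 90/255≈0.3529 > 0.04045 → ((0.3529+0.055)/1.055)^2.4 ≈ 0.10224
  G=133: 133/255≈0.5216 > 0.04045 → ((0.5216+0.055)/1.055)^2.4 ≈ 0.23455
  B=156: 156/255≈0.6118 > 0.04045 → ((0.6118+0.055)/1.055)^2.4 ≈ 0.33245
  L2 = 0.2126×0.10224 + 0.7152×0.23455 + 0.0722×0.33245 ≈ 0.21349
Lighter = 0.68610, Darker = 0.21349
Ratio = (L_lighter + 0.05) / (L_darker + 0.05)
Ratio = (0.68610 + 0.05) / (0.21349 + 0.05) = 0.73610 / 0.26349 ≈ 2.7936
Ratio ≈ 2.79:1


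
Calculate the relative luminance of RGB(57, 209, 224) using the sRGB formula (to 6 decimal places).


Linearize each channel (sRGB transfer function): c = v/255; c_lin = c/12.92 if c ≤ 0.04045, else ((c+0.055)/1.055)^2.4
  R: 57/255 ≈ 0.223529 > 0.04045 → ((0.223529+0.055)/1.055)^2.4 ≈ 0.040915
  G: 209/255 ≈ 0.819608 > 0.04045 → ((0.819608+0.055)/1.055)^2.4 ≈ 0.637597
  B: 224/255 ≈ 0.878431 > 0.04045 → ((0.878431+0.055)/1.055)^2.4 ≈ 0.745404
R_lin = 0.040915, G_lin = 0.637597, B_lin = 0.745404
L = 0.2126×R + 0.7152×G + 0.0722×B
L = 0.2126×0.040915 + 0.7152×0.637597 + 0.0722×0.745404
L ≈ 0.518526


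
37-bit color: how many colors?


Colors = 2^bits = 2^37
= 137,438,953,472 colors


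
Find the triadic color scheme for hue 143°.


Triadic: equally spaced at 120° intervals
H1 = 143°
H2 = (143 + 120) mod 360 = 263°
H3 = (143 + 240) mod 360 = 23°
Triadic = 143°, 263°, 23°


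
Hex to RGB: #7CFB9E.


7C → 124 (R)
FB → 251 (G)
9E → 158 (B)
= RGB(124, 251, 158)


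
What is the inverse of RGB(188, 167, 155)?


Invert: (255-R, 255-G, 255-B)
R: 255-188 = 67
G: 255-167 = 88
B: 255-155 = 100
= RGB(67, 88, 100)


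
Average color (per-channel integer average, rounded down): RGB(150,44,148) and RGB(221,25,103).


Midpoint: each channel = ⌊(C₁+C₂)/2⌋
R: ⌊(150+221)/2⌋ = 185
G: ⌊(44+25)/2⌋ = 34
B: ⌊(148+103)/2⌋ = 125
= RGB(185, 34, 125)


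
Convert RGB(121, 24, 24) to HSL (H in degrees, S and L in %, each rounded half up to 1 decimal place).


Normalize: R'=121/255≈0.4745, G'=24/255≈0.0941, B'=24/255≈0.0941
Max=121/255, Min=24/255, Δ=Max-Min=97/255
L = (Max+Min)/2 = (121+24)/510 = 145/510 = 0.28431… → L = 28.4%
L ≤ 0.5 → S = Δ/(Max+Min) = 97/(121+24) = 97/145 = 0.66896… → S = 66.9%
(the 1/255 factors cancel in S and H, so raw channel differences can be used)
Max is R' → H = 60 × (((G-B)/Δ) mod 6) = 60 × (((24-24)/97) mod 6)
  0/97 = 0
  H = 60 × 0 = 0° → H = 0.0°
= HSL(0.0°, 66.9%, 28.4%)


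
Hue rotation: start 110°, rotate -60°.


New hue = (H + rotation) mod 360
New hue = (110 -60) mod 360
= 50 mod 360
= 50°


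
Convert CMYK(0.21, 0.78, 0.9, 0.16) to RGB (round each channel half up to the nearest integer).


R = 255 × (1-C) × (1-K) = 255 × 0.79 × 0.84 = 169.218 → 169
G = 255 × (1-M) × (1-K) = 255 × 0.22 × 0.84 = 47.124 → 47
B = 255 × (1-Y) × (1-K) = 255 × 0.10 × 0.84 = 21.42 → 21
= RGB(169, 47, 21)


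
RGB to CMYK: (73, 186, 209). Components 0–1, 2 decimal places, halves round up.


R'=73/255≈0.2863, G'=186/255≈0.7294, B'=209/255≈0.8196
K = 1 - max(R',G',B') = 1 - 209/255 = 46/255 = 0.18039… → 0.18
(1-R'-K)/(1-K) simplifies to (max-R)/max with max = 209:
C = (209-73)/209 = 136/209 = 0.65071… → 0.65
M = (209-186)/209 = 23/209 = 0.11004… → 0.11
Y = (209-209)/209 = 0/209 = 0 → 0.00
= CMYK(0.65, 0.11, 0.00, 0.18)


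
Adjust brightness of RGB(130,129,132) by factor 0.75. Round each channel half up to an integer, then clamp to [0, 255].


Multiply each channel by 0.75, round half up, clamp to [0, 255]
R: 130×0.75 = 97.5 → round → 98
G: 129×0.75 = 96.75 → round → 97
B: 132×0.75 = 99
= RGB(98, 97, 99)


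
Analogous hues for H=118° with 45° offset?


Base hue: 118°
Left analog: (118 - 45) mod 360 = 73°
Right analog: (118 + 45) mod 360 = 163°
Analogous hues = 73° and 163°


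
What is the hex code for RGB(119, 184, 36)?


R = 119 → 77 (hex)
G = 184 → B8 (hex)
B = 36 → 24 (hex)
Hex = #77B824


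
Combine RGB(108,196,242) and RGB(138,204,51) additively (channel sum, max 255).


Additive: each channel = min(255, C₁+C₂)
R: 108+138 = 246 → 246
G: 196+204 = 400 → 255
B: 242+51 = 293 → 255
= RGB(246, 255, 255)


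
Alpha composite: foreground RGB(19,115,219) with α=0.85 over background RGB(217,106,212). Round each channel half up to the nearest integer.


C = α×F + (1-α)×B, with 1-α = 0.15
R: 0.85×19 + 0.15×217 = 16.15 + 32.55 = 48.70 → 49
G: 0.85×115 + 0.15×106 = 97.75 + 15.90 = 113.65 → 114
B: 0.85×219 + 0.15×212 = 186.15 + 31.80 = 217.95 → 218
= RGB(49, 114, 218)


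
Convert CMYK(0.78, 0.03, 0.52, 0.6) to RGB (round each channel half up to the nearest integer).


R = 255 × (1-C) × (1-K) = 255 × 0.22 × 0.40 = 22.44 → 22
G = 255 × (1-M) × (1-K) = 255 × 0.97 × 0.40 = 98.94 → 99
B = 255 × (1-Y) × (1-K) = 255 × 0.48 × 0.40 = 48.96 → 49
= RGB(22, 99, 49)


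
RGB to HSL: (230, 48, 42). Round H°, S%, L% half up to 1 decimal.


Normalize: R'=230/255≈0.9020, G'=48/255≈0.1882, B'=42/255≈0.1647
Max=230/255, Min=42/255, Δ=Max-Min=188/255
L = (Max+Min)/2 = (230+42)/510 = 272/510 = 0.53333… → L = 53.3%
L > 0.5 → S = Δ/(2-Max-Min) = 188/(510-230-42) = 188/238 = 0.78991… → S = 79.0%
(the 1/255 factors cancel in S and H, so raw channel differences can be used)
Max is R' → H = 60 × (((G-B)/Δ) mod 6) = 60 × (((48-42)/188) mod 6)
  6/188 = 0.0319…
  H = 60 × 0.0319… = 1.914…° → H = 1.9°
= HSL(1.9°, 79.0%, 53.3%)


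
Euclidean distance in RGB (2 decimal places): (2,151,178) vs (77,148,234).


d = √[(R₁-R₂)² + (G₁-G₂)² + (B₁-B₂)²]
d = √[(2-77)² + (151-148)² + (178-234)²]
d = √[5625 + 9 + 3136]
d = √8770
d ≈ 93.65


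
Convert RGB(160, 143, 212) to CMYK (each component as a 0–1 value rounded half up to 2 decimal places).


R'=160/255≈0.6275, G'=143/255≈0.5608, B'=212/255≈0.8314
K = 1 - max(R',G',B') = 1 - 212/255 = 43/255 = 0.16862… → 0.17
(1-R'-K)/(1-K) simplifies to (max-R)/max with max = 212:
C = (212-160)/212 = 52/212 = 0.24528… → 0.25
M = (212-143)/212 = 69/212 = 0.32547… → 0.33
Y = (212-212)/212 = 0/212 = 0 → 0.00
= CMYK(0.25, 0.33, 0.00, 0.17)


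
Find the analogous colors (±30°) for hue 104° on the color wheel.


Base hue: 104°
Left analog: (104 - 30) mod 360 = 74°
Right analog: (104 + 30) mod 360 = 134°
Analogous hues = 74° and 134°


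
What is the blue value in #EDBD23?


Color: #EDBD23
R = ED = 237
G = BD = 189
B = 23 = 35
Blue = 35


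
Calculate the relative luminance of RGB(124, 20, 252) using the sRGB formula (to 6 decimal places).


Linearize each channel (sRGB transfer function): c = v/255; c_lin = c/12.92 if c ≤ 0.04045, else ((c+0.055)/1.055)^2.4
  R: 124/255 ≈ 0.486275 > 0.04045 → ((0.486275+0.055)/1.055)^2.4 ≈ 0.201556
  G: 20/255 ≈ 0.078431 > 0.04045 → ((0.078431+0.055)/1.055)^2.4 ≈ 0.006995
  B: 252/255 ≈ 0.988235 > 0.04045 → ((0.988235+0.055)/1.055)^2.4 ≈ 0.973445
R_lin = 0.201556, G_lin = 0.006995, B_lin = 0.973445
L = 0.2126×R + 0.7152×G + 0.0722×B
L = 0.2126×0.201556 + 0.7152×0.006995 + 0.0722×0.973445
L ≈ 0.118137


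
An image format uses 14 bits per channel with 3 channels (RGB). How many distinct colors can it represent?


Total bits = 14 bits/channel × 3 channels = 42 bits
Distinct colors = 2^42
= 4,398,046,511,104 colors


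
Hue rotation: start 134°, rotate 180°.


New hue = (H + rotation) mod 360
New hue = (134 + 180) mod 360
= 314 mod 360
= 314°


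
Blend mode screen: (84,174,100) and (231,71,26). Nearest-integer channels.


Screen: C = 255 - (255-A)×(255-B)/255, rounded to nearest integer
R: 255 - (255-84)×(255-231)/255 = 255 - 4104/255 ≈ 255 - 16.094 = 238.906 → 239
G: 255 - (255-174)×(255-71)/255 = 255 - 14904/255 ≈ 255 - 58.447 = 196.553 → 197
B: 255 - (255-100)×(255-26)/255 = 255 - 35495/255 ≈ 255 - 139.196 = 115.804 → 116
= RGB(239, 197, 116)


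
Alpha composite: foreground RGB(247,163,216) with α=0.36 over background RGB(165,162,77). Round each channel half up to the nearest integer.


C = α×F + (1-α)×B, with 1-α = 0.64
R: 0.36×247 + 0.64×165 = 88.92 + 105.60 = 194.52 → 195
G: 0.36×163 + 0.64×162 = 58.68 + 103.68 = 162.36 → 162
B: 0.36×216 + 0.64×77 = 77.76 + 49.28 = 127.04 → 127
= RGB(195, 162, 127)


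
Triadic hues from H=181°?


Triadic: equally spaced at 120° intervals
H1 = 181°
H2 = (181 + 120) mod 360 = 301°
H3 = (181 + 240) mod 360 = 61°
Triadic = 181°, 301°, 61°


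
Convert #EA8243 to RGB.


EA → 234 (R)
82 → 130 (G)
43 → 67 (B)
= RGB(234, 130, 67)


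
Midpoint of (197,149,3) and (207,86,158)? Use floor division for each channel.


Midpoint: each channel = ⌊(C₁+C₂)/2⌋
R: ⌊(197+207)/2⌋ = 202
G: ⌊(149+86)/2⌋ = 117
B: ⌊(3+158)/2⌋ = 80
= RGB(202, 117, 80)


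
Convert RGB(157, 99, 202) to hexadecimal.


R = 157 → 9D (hex)
G = 99 → 63 (hex)
B = 202 → CA (hex)
Hex = #9D63CA


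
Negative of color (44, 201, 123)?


Invert: (255-R, 255-G, 255-B)
R: 255-44 = 211
G: 255-201 = 54
B: 255-123 = 132
= RGB(211, 54, 132)


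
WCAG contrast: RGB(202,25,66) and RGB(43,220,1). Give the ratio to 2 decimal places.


Linearize each sRGB channel c=v/255: c/12.92 if c ≤ 0.04045 else ((c+0.055)/1.055)^2.4
L = 0.2126×R_lin + 0.7152×G_lin + 0.0722×B_lin
Color 1 (202,25,66):
  R=202: 202/255≈0.7922 > 0.04045 → ((0.7922+0.055)/1.055)^2.4 ≈ 0.59062
  G=25: 25/255≈0.0980 > 0.04045 → ((0.0980+0.055)/1.055)^2.4 ≈ 0.00972
  B=66: 66/255≈0.2588 > 0.04045 → ((0.2588+0.055)/1.055)^2.4 ≈ 0.05448
  L1 = 0.2126×0.59062 + 0.7152×0.00972 + 0.0722×0.05448 ≈ 0.13645
Color 2 (43,220,1):
  R=43: 43/255≈0.1686 > 0.04045 → ((0.1686+0.055)/1.055)^2.4 ≈ 0.02416
  G=220: 220/255≈0.8627 > 0.04045 → ((0.8627+0.055)/1.055)^2.4 ≈ 0.71569
  B=1: 1/255≈0.0039 ≤ 0.04045 → 0.0039/12.92 ≈ 0.00030
  L2 = 0.2126×0.02416 + 0.7152×0.71569 + 0.0722×0.00030 ≈ 0.51702
Lighter = 0.51702, Darker = 0.13645
Ratio = (L_lighter + 0.05) / (L_darker + 0.05)
Ratio = (0.51702 + 0.05) / (0.13645 + 0.05) = 0.56702 / 0.18645 ≈ 3.0411
Ratio ≈ 3.04:1


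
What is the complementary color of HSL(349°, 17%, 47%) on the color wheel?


Complement = opposite side of color wheel = hue + 180°
H' = (349 + 180) mod 360 = 169°
S and L unchanged.
= HSL(169°, 17%, 47%)


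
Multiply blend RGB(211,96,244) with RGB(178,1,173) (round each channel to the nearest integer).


Multiply: C = A×B/255, rounded to nearest integer
R: 211×178/255 = 37558/255 ≈ 147.286 → 147
G: 96×1/255 = 96/255 ≈ 0.376 → 0
B: 244×173/255 = 42212/255 ≈ 165.537 → 166
= RGB(147, 0, 166)


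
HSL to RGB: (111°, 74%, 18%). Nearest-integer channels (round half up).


H=111°, S=0.74, L=0.18
C = (1-|2L-1|)×S = (1-|-0.64|)×0.74 = 0.2664
H' = H/60 = 111/60 ≈ 1.8500; X = C×(1-|H' mod 2 - 1|) = 0.03996
m = L - C/2 = 0.18 - 0.1332 = 0.0468
Sector ⌊H'⌋ = 1 → (R',G',B') = (0.03996, 0.2664, 0.0)
RGB = ((R'+m)×255, (G'+m)×255, (B'+m)×255) = (22.1238, 79.866, 11.934)
Round half up → RGB(22, 80, 12)


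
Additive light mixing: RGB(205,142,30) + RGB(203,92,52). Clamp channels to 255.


Additive: each channel = min(255, C₁+C₂)
R: 205+203 = 408 → 255
G: 142+92 = 234 → 234
B: 30+52 = 82 → 82
= RGB(255, 234, 82)


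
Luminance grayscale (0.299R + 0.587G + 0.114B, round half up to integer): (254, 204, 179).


Gray = 0.299×R + 0.587×G + 0.114×B
Gray = 0.299×254 + 0.587×204 + 0.114×179
Gray = 75.946 + 119.748 + 20.406
Gray = 216.100 → round half up → 216
Gray = 216


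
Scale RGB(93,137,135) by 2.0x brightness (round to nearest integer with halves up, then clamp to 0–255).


Multiply each channel by 2.0, round half up, clamp to [0, 255]
R: 93×2.0 = 186
G: 137×2.0 = 274 → clamp → 255
B: 135×2.0 = 270 → clamp → 255
= RGB(186, 255, 255)


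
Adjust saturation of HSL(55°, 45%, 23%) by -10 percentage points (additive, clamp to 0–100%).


Original S = 45%
Adjustment = -10 percentage points
New S = 45 + (-10) = 35
Clamp to [0, 100] → 35
= HSL(55°, 35%, 23%)


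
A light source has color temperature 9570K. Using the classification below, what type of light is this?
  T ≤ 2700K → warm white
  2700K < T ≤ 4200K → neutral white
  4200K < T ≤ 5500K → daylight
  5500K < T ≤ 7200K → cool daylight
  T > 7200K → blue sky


Temperature: 9570K
9570K > 7200K → blue sky
Classification: blue sky


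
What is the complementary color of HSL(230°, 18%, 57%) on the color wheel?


Complement = opposite side of color wheel = hue + 180°
H' = (230 + 180) mod 360 = 50°
S and L unchanged.
= HSL(50°, 18%, 57%)


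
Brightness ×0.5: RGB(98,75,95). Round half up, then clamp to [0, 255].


Multiply each channel by 0.5, round half up, clamp to [0, 255]
R: 98×0.5 = 49
G: 75×0.5 = 37.5 → round → 38
B: 95×0.5 = 47.5 → round → 48
= RGB(49, 38, 48)


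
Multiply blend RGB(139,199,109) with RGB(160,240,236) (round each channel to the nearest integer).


Multiply: C = A×B/255, rounded to nearest integer
R: 139×160/255 = 22240/255 ≈ 87.216 → 87
G: 199×240/255 = 47760/255 ≈ 187.294 → 187
B: 109×236/255 = 25724/255 ≈ 100.878 → 101
= RGB(87, 187, 101)


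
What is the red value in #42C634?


Color: #42C634
R = 42 = 66
G = C6 = 198
B = 34 = 52
Red = 66


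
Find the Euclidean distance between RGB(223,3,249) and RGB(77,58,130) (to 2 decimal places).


d = √[(R₁-R₂)² + (G₁-G₂)² + (B₁-B₂)²]
d = √[(223-77)² + (3-58)² + (249-130)²]
d = √[21316 + 3025 + 14161]
d = √38502
d ≈ 196.22


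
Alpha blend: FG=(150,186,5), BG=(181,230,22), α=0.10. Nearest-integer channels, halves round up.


C = α×F + (1-α)×B, with 1-α = 0.90
R: 0.10×150 + 0.90×181 = 15.00 + 162.90 = 177.90 → 178
G: 0.10×186 + 0.90×230 = 18.60 + 207.00 = 225.60 → 226
B: 0.10×5 + 0.90×22 = 0.50 + 19.80 = 20.30 → 20
= RGB(178, 226, 20)


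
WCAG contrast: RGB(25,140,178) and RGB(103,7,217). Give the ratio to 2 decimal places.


Linearize each sRGB channel c=v/255: c/12.92 if c ≤ 0.04045 else ((c+0.055)/1.055)^2.4
L = 0.2126×R_lin + 0.7152×G_lin + 0.0722×B_lin
Color 1 (25,140,178):
  R=25: 25/255≈0.0980 > 0.04045 → ((0.0980+0.055)/1.055)^2.4 ≈ 0.00972
  G=140: 140/255≈0.5490 > 0.04045 → ((0.5490+0.055)/1.055)^2.4 ≈ 0.26225
  B=178: 178/255≈0.6980 > 0.04045 → ((0.6980+0.055)/1.055)^2.4 ≈ 0.44520
  L1 = 0.2126×0.00972 + 0.7152×0.26225 + 0.0722×0.44520 ≈ 0.22177
Color 2 (103,7,217):
  R=103: 103/255≈0.4039 > 0.04045 → ((0.4039+0.055)/1.055)^2.4 ≈ 0.13563
  G=7: 7/255≈0.0275 ≤ 0.04045 → 0.0275/12.92 ≈ 0.00212
  B=217: 217/255≈0.8510 > 0.04045 → ((0.8510+0.055)/1.055)^2.4 ≈ 0.69387
  L2 = 0.2126×0.13563 + 0.7152×0.00212 + 0.0722×0.69387 ≈ 0.08045
Lighter = 0.22177, Darker = 0.08045
Ratio = (L_lighter + 0.05) / (L_darker + 0.05)
Ratio = (0.22177 + 0.05) / (0.08045 + 0.05) = 0.27177 / 0.13045 ≈ 2.0833
Ratio ≈ 2.08:1


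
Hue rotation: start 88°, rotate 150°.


New hue = (H + rotation) mod 360
New hue = (88 + 150) mod 360
= 238 mod 360
= 238°


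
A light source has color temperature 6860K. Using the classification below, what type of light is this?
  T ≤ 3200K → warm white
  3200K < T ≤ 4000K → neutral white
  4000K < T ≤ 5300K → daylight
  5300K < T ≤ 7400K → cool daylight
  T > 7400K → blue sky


Temperature: 6860K
5300K < 6860K ≤ 7400K → cool daylight
Classification: cool daylight


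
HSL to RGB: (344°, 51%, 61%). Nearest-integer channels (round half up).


H=344°, S=0.51, L=0.61
C = (1-|2L-1|)×S = (1-|0.22|)×0.51 = 0.3978
H' = H/60 = 344/60 ≈ 5.7333; X = C×(1-|H' mod 2 - 1|) = 0.10608
m = L - C/2 = 0.61 - 0.1989 = 0.4111
Sector ⌊H'⌋ = 5 → (R',G',B') = (0.3978, 0.0, 0.10608)
RGB = ((R'+m)×255, (G'+m)×255, (B'+m)×255) = (206.2695, 104.8305, 131.8809)
Round half up → RGB(206, 105, 132)


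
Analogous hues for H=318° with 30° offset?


Base hue: 318°
Left analog: (318 - 30) mod 360 = 288°
Right analog: (318 + 30) mod 360 = 348°
Analogous hues = 288° and 348°


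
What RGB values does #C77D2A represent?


C7 → 199 (R)
7D → 125 (G)
2A → 42 (B)
= RGB(199, 125, 42)


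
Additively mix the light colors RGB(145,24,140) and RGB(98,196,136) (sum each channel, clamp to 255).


Additive: each channel = min(255, C₁+C₂)
R: 145+98 = 243 → 243
G: 24+196 = 220 → 220
B: 140+136 = 276 → 255
= RGB(243, 220, 255)


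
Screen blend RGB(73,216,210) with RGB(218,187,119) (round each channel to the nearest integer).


Screen: C = 255 - (255-A)×(255-B)/255, rounded to nearest integer
R: 255 - (255-73)×(255-218)/255 = 255 - 6734/255 ≈ 255 - 26.408 = 228.592 → 229
G: 255 - (255-216)×(255-187)/255 = 255 - 2652/255 ≈ 255 - 10.400 = 244.600 → 245
B: 255 - (255-210)×(255-119)/255 = 255 - 6120/255 ≈ 255 - 24.000 = 231.000 → 231
= RGB(229, 245, 231)


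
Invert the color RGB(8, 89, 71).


Invert: (255-R, 255-G, 255-B)
R: 255-8 = 247
G: 255-89 = 166
B: 255-71 = 184
= RGB(247, 166, 184)


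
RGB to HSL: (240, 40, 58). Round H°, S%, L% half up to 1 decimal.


Normalize: R'=240/255≈0.9412, G'=40/255≈0.1569, B'=58/255≈0.2275
Max=240/255, Min=40/255, Δ=Max-Min=200/255
L = (Max+Min)/2 = (240+40)/510 = 280/510 = 0.54901… → L = 54.9%
L > 0.5 → S = Δ/(2-Max-Min) = 200/(510-240-40) = 200/230 = 0.86956… → S = 87.0%
(the 1/255 factors cancel in S and H, so raw channel differences can be used)
Max is R' → H = 60 × (((G-B)/Δ) mod 6) = 60 × (((40-58)/200) mod 6)
  (-18)/200 = -0.09; negative, so add 6 → 5.91
  H = 60 × 5.91 = 354.6° → H = 354.6°
= HSL(354.6°, 87.0%, 54.9%)


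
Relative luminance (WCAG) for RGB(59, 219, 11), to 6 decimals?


Linearize each channel (sRGB transfer function): c = v/255; c_lin = c/12.92 if c ≤ 0.04045, else ((c+0.055)/1.055)^2.4
  R: 59/255 ≈ 0.231373 > 0.04045 → ((0.231373+0.055)/1.055)^2.4 ≈ 0.043735
  G: 219/255 ≈ 0.858824 > 0.04045 → ((0.858824+0.055)/1.055)^2.4 ≈ 0.708376
  B: 11/255 ≈ 0.043137 > 0.04045 → ((0.043137+0.055)/1.055)^2.4 ≈ 0.003347
R_lin = 0.043735, G_lin = 0.708376, B_lin = 0.003347
L = 0.2126×R + 0.7152×G + 0.0722×B
L = 0.2126×0.043735 + 0.7152×0.708376 + 0.0722×0.003347
L ≈ 0.516170


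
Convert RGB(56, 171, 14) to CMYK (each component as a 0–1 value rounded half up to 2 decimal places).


R'=56/255≈0.2196, G'=171/255≈0.6706, B'=14/255≈0.0549
K = 1 - max(R',G',B') = 1 - 171/255 = 84/255 = 0.32941… → 0.33
(1-R'-K)/(1-K) simplifies to (max-R)/max with max = 171:
C = (171-56)/171 = 115/171 = 0.67251… → 0.67
M = (171-171)/171 = 0/171 = 0 → 0.00
Y = (171-14)/171 = 157/171 = 0.91812… → 0.92
= CMYK(0.67, 0.00, 0.92, 0.33)


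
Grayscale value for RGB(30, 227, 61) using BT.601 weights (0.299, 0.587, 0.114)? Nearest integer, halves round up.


Gray = 0.299×R + 0.587×G + 0.114×B
Gray = 0.299×30 + 0.587×227 + 0.114×61
Gray = 8.970 + 133.249 + 6.954
Gray = 149.173 → round half up → 149
Gray = 149


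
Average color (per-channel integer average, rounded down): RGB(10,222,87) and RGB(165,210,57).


Midpoint: each channel = ⌊(C₁+C₂)/2⌋
R: ⌊(10+165)/2⌋ = 87
G: ⌊(222+210)/2⌋ = 216
B: ⌊(87+57)/2⌋ = 72
= RGB(87, 216, 72)


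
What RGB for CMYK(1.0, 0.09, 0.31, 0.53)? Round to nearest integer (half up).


R = 255 × (1-C) × (1-K) = 255 × 0.00 × 0.47 = 0
G = 255 × (1-M) × (1-K) = 255 × 0.91 × 0.47 = 109.0635 → 109
B = 255 × (1-Y) × (1-K) = 255 × 0.69 × 0.47 = 82.6965 → 83
= RGB(0, 109, 83)


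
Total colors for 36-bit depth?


Colors = 2^bits = 2^36
= 68,719,476,736 colors


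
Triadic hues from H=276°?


Triadic: equally spaced at 120° intervals
H1 = 276°
H2 = (276 + 120) mod 360 = 36°
H3 = (276 + 240) mod 360 = 156°
Triadic = 276°, 36°, 156°


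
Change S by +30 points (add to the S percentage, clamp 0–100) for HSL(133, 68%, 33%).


Original S = 68%
Adjustment = +30 percentage points
New S = 68 + (30) = 98
Clamp to [0, 100] → 98
= HSL(133°, 98%, 33%)


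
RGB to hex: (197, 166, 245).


R = 197 → C5 (hex)
G = 166 → A6 (hex)
B = 245 → F5 (hex)
Hex = #C5A6F5


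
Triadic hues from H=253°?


Triadic: equally spaced at 120° intervals
H1 = 253°
H2 = (253 + 120) mod 360 = 13°
H3 = (253 + 240) mod 360 = 133°
Triadic = 253°, 13°, 133°


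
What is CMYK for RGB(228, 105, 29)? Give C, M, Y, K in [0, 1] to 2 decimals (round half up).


R'=228/255≈0.8941, G'=105/255≈0.4118, B'=29/255≈0.1137
K = 1 - max(R',G',B') = 1 - 228/255 = 27/255 = 0.10588… → 0.11
(1-R'-K)/(1-K) simplifies to (max-R)/max with max = 228:
C = (228-228)/228 = 0/228 = 0 → 0.00
M = (228-105)/228 = 123/228 = 0.53947… → 0.54
Y = (228-29)/228 = 199/228 = 0.87280… → 0.87
= CMYK(0.00, 0.54, 0.87, 0.11)


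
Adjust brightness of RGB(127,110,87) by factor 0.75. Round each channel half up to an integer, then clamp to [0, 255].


Multiply each channel by 0.75, round half up, clamp to [0, 255]
R: 127×0.75 = 95.25 → round → 95
G: 110×0.75 = 82.5 → round → 83
B: 87×0.75 = 65.25 → round → 65
= RGB(95, 83, 65)


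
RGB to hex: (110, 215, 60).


R = 110 → 6E (hex)
G = 215 → D7 (hex)
B = 60 → 3C (hex)
Hex = #6ED73C


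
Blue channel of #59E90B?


Color: #59E90B
R = 59 = 89
G = E9 = 233
B = 0B = 11
Blue = 11


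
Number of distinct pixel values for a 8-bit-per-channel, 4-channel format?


Total bits = 8 bits/channel × 4 channels = 32 bits
Distinct pixel values = 2^32
= 4,294,967,296 pixel values


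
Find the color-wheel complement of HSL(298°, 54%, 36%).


Complement = opposite side of color wheel = hue + 180°
H' = (298 + 180) mod 360 = 118°
S and L unchanged.
= HSL(118°, 54%, 36%)


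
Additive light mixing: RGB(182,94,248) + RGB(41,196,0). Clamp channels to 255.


Additive: each channel = min(255, C₁+C₂)
R: 182+41 = 223 → 223
G: 94+196 = 290 → 255
B: 248+0 = 248 → 248
= RGB(223, 255, 248)


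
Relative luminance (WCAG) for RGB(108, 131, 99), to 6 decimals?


Linearize each channel (sRGB transfer function): c = v/255; c_lin = c/12.92 if c ≤ 0.04045, else ((c+0.055)/1.055)^2.4
  R: 108/255 ≈ 0.423529 > 0.04045 → ((0.423529+0.055)/1.055)^2.4 ≈ 0.149960
  G: 131/255 ≈ 0.513725 > 0.04045 → ((0.513725+0.055)/1.055)^2.4 ≈ 0.226966
  B: 99/255 ≈ 0.388235 > 0.04045 → ((0.388235+0.055)/1.055)^2.4 ≈ 0.124772
R_lin = 0.149960, G_lin = 0.226966, B_lin = 0.124772
L = 0.2126×R + 0.7152×G + 0.0722×B
L = 0.2126×0.149960 + 0.7152×0.226966 + 0.0722×0.124772
L ≈ 0.203216


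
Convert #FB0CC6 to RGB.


FB → 251 (R)
0C → 12 (G)
C6 → 198 (B)
= RGB(251, 12, 198)


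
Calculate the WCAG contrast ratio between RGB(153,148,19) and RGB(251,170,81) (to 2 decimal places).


Linearize each sRGB channel c=v/255: c/12.92 if c ≤ 0.04045 else ((c+0.055)/1.055)^2.4
L = 0.2126×R_lin + 0.7152×G_lin + 0.0722×B_lin
Color 1 (153,148,19):
  R=153: 153/255≈0.6000 > 0.04045 → ((0.6000+0.055)/1.055)^2.4 ≈ 0.31855
  G=148: 148/255≈0.5804 > 0.04045 → ((0.5804+0.055)/1.055)^2.4 ≈ 0.29614
  B=19: 19/255≈0.0745 > 0.04045 → ((0.0745+0.055)/1.055)^2.4 ≈ 0.00651
  L1 = 0.2126×0.31855 + 0.7152×0.29614 + 0.0722×0.00651 ≈ 0.27999
Color 2 (251,170,81):
  R=251: 251/255≈0.9843 > 0.04045 → ((0.9843+0.055)/1.055)^2.4 ≈ 0.96469
  G=170: 170/255≈0.6667 > 0.04045 → ((0.6667+0.055)/1.055)^2.4 ≈ 0.40198
  B=81: 81/255≈0.3176 > 0.04045 → ((0.3176+0.055)/1.055)^2.4 ≈ 0.08228
  L2 = 0.2126×0.96469 + 0.7152×0.40198 + 0.0722×0.08228 ≈ 0.49853
Lighter = 0.49853, Darker = 0.27999
Ratio = (L_lighter + 0.05) / (L_darker + 0.05)
Ratio = (0.49853 + 0.05) / (0.27999 + 0.05) = 0.54853 / 0.32999 ≈ 1.6622
Ratio ≈ 1.66:1


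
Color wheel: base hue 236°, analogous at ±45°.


Base hue: 236°
Left analog: (236 - 45) mod 360 = 191°
Right analog: (236 + 45) mod 360 = 281°
Analogous hues = 191° and 281°


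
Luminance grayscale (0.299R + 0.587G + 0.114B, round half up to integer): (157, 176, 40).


Gray = 0.299×R + 0.587×G + 0.114×B
Gray = 0.299×157 + 0.587×176 + 0.114×40
Gray = 46.943 + 103.312 + 4.560
Gray = 154.815 → round half up → 155
Gray = 155


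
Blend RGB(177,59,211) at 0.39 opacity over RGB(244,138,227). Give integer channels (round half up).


C = α×F + (1-α)×B, with 1-α = 0.61
R: 0.39×177 + 0.61×244 = 69.03 + 148.84 = 217.87 → 218
G: 0.39×59 + 0.61×138 = 23.01 + 84.18 = 107.19 → 107
B: 0.39×211 + 0.61×227 = 82.29 + 138.47 = 220.76 → 221
= RGB(218, 107, 221)
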